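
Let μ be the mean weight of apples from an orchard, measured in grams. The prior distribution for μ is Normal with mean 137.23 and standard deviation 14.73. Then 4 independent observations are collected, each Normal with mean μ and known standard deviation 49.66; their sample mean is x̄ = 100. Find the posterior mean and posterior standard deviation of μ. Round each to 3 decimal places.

Posterior mean ≈ 127.538; posterior SD ≈ 12.669

Prior precision 1/τ₀² = 1/14.73² = 0.00460887; data precision n/σ² = 4/49.66² = 0.00162198.
Posterior precision = 0.00460887 + 0.00162198 = 0.00623085, giving posterior SD = 1/√0.00623085 = 12.669.
Posterior mean = (0.00460887·137.23 + 0.00162198·100) / 0.00623085 = 127.538.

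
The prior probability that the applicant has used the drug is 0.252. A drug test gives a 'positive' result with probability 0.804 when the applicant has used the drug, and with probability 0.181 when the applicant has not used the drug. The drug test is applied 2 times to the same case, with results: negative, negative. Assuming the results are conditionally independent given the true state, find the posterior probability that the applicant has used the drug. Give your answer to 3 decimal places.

Posterior P(H) ≈ 0.019

Let H be the event that the applicant has used the drug; start with P(H) = 0.252. P('positive'|H) = 0.804, P('positive'|¬H) = 0.181.
Update on result 1 ('negative'): P(H) ← 0.196·0.2520 / (0.196·0.2520 + 0.819·0.7480) = 0.049392/0.66200 = 0.0746.
Update on result 2 ('negative'): P(H) ← 0.196·0.0746 / (0.196·0.0746 + 0.819·0.9254) = 0.014624/0.77252 = 0.0189.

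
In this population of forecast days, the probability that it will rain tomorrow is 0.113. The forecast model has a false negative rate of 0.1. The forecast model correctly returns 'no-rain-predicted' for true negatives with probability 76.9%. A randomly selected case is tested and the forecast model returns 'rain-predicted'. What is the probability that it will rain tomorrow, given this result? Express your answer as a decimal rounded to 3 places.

P(H | E) ≈ 0.332

Let H be the event that it will rain tomorrow. P(H) = 0.113, so P(¬H) = 0.887. With E the 'rain-predicted' result, P(E|H) = 0.9 and P(E|¬H) = 0.231.
P(E) = 0.9·0.113 + 0.231·0.887 = 0.10170 + 0.20490 = 0.30660.
By Bayes' theorem, P(H|E) = 0.10170 / 0.30660 = 0.332.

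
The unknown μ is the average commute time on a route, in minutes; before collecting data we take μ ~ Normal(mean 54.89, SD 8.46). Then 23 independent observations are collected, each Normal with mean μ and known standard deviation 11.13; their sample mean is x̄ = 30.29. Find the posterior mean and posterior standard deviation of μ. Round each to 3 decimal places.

Posterior mean ≈ 32.012; posterior SD ≈ 2.238

With known σ, the Normal prior is conjugate. Weight on the data is w = (n/σ²)/(n/σ² + 1/τ₀²) = 0.185668/(0.185668+0.0139720) = 0.93001.
Posterior mean = w·x̄ + (1−w)·μ₀ = 0.93001·30.29 + 0.069986·54.89 = 32.012. Posterior variance = 1/(0.185668+0.0139720) = 5.00901, so SD = 2.238.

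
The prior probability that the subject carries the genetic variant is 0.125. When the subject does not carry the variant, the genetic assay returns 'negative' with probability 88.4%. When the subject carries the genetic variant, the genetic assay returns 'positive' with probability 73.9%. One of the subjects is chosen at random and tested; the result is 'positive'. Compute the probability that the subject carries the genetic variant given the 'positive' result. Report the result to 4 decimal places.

P(H | E) ≈ 0.4765

Write H for 'the subject carries the genetic variant'. Prior odds H:¬H = 0.125/0.875 = 0.14286. For the 'positive' outcome, the likelihood ratio is 0.739/0.116 = 6.3707.
Posterior odds = 0.14286 × 6.3707 = 0.91010, so P(H|E) = 0.91010/(1+0.91010) = 0.4765.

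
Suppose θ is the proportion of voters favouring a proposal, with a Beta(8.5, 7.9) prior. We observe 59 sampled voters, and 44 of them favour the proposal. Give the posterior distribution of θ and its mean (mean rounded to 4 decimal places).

Observing 44 successes and 15 failures updates Beta(8.5, 7.9) by adding the success and failure counts to the two shape parameters: α = 8.5+44 = 52.5, β = 7.9+15 = 22.9.
E[θ | data] = 52.5/(52.5+22.9) = 0.6963.

Posterior: Beta(52.5, 22.9); mean ≈ 0.6963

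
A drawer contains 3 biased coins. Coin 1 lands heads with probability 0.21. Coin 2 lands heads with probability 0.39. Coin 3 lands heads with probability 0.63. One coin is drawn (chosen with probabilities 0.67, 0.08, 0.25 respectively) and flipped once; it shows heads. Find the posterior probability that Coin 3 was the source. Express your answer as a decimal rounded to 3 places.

Posterior probability ≈ 0.478

P(heads|C1) = 0.21; P(heads|C2) = 0.39; P(heads|C3) = 0.63.
Prior × likelihood for each source: 0.67·0.21=0.1407, 0.08·0.39=0.03120, 0.25·0.63=0.1575. Summing gives P(heads) = 0.32940.
P(Coin 3 | heads) = 0.1575 / 0.32940 = 0.478.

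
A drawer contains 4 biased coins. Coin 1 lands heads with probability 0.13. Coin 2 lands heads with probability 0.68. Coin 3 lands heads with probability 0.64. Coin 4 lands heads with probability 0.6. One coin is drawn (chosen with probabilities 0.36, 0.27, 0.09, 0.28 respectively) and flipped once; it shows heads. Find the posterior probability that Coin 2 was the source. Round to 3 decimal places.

Posterior probability ≈ 0.403

Tabulate prior·likelihood by source: [1] prior 0.36, lik 0.13, product 0.04680; [2] prior 0.27, lik 0.68, product 0.1836; [3] prior 0.09, lik 0.64, product 0.05760; [4] prior 0.28, lik 0.6, product 0.1680.
Normalizing constant = 0.45600; the posterior for Coin 2 is its product over the sum, 0.1836/0.45600 = 0.403.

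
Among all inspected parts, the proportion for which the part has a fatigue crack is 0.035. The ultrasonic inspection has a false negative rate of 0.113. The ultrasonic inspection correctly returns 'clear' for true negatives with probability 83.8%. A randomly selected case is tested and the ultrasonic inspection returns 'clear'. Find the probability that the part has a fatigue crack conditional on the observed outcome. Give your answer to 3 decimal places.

Write H for 'the part has a fatigue crack'. Prior odds H:¬H = 0.035/0.965 = 0.036269. For the 'clear' outcome, the likelihood ratio is 0.113/0.838 = 0.13484.
Posterior odds = 0.036269 × 0.13484 = 0.0048907, so P(H|E) = 0.0048907/(1+0.0048907) = 0.005.

P(H | E) ≈ 0.005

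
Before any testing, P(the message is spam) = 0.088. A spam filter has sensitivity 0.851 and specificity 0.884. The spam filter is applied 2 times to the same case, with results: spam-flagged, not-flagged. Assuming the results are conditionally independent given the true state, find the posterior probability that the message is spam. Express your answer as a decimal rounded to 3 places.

Posterior P(H) ≈ 0.107

With H the event that the message is spam, the joint likelihood of the observed sequence is P(data|H) = 0.851·0.149 = 0.12680 and P(data|¬H) = 0.116·0.884 = 0.10254.
Bayes: P(H|data) = 0.088·0.12680 / (0.088·0.12680 + 0.912·0.10254) = 0.011158/0.10468 = 0.1066.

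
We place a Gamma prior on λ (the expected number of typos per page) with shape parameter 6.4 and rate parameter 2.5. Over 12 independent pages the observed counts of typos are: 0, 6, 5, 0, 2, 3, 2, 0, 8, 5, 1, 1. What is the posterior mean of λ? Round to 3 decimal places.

Total count ∑xᵢ = 33 over n = 12 pages.
Gamma is conjugate to the Poisson likelihood: posterior is Gamma(shape = 6.4+33 = 39.4, rate = 2.5+12 = 14.5).
Posterior mean = shape/rate = 39.4/14.5 = 2.717.

Posterior mean ≈ 2.717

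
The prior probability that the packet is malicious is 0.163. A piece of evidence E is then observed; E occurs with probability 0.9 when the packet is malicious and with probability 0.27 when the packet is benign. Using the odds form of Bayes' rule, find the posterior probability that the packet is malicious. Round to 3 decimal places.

Posterior probability ≈ 0.394

Prior odds = 0.163/(1−0.163) = 0.19474.
Likelihood ratio for E = 0.9/0.27 = 3.3333.
Posterior odds = prior odds × LR = 0.64914.
Posterior probability = odds/(1+odds) = 0.64914/1.6491 = 0.394.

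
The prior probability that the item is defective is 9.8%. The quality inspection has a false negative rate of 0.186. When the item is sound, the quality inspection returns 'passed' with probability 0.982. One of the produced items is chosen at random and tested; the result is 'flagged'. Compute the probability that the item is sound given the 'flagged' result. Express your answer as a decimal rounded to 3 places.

P(¬H | E) ≈ 0.169

Write H for 'the item is defective'. Prior odds H:¬H = 0.098/0.902 = 0.10865. For the 'flagged' outcome, the likelihood ratio is 0.814/0.018 = 45.222.
Posterior odds = 0.10865 × 45.222 = 4.9133, so P(H|E) = 4.9133/(1+4.9133) = 0.831. Then P(¬H|E) = 1 − 0.831 = 0.169.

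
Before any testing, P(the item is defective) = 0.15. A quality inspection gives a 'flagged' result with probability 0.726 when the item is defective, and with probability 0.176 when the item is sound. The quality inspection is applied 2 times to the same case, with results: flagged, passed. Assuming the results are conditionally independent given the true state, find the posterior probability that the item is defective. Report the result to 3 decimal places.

Posterior P(H) ≈ 0.195

With H the event that the item is defective, the joint likelihood of the observed sequence is P(data|H) = 0.726·0.274 = 0.19892 and P(data|¬H) = 0.176·0.824 = 0.14502.
Bayes: P(H|data) = 0.15·0.19892 / (0.15·0.19892 + 0.85·0.14502) = 0.029839/0.15311 = 0.1949.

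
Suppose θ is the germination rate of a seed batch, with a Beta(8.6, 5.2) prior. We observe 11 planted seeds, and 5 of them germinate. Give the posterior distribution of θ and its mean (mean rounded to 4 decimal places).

Posterior: Beta(13.6, 11.2); mean ≈ 0.5484

The binomial likelihood is conjugate to the Beta prior: with 5 successes and 6 failures, the posterior is Beta(8.6+5, 5.2+6) = Beta(13.6, 11.2).
Posterior mean = α/(α+β) = 13.6/24.8 = 0.5484.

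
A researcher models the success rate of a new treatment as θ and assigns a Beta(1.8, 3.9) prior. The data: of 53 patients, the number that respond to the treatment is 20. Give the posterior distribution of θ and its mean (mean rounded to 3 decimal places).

Observing 20 successes and 33 failures updates Beta(1.8, 3.9) by adding the success and failure counts to the two shape parameters: α = 1.8+20 = 21.8, β = 3.9+33 = 36.9.
E[θ | data] = 21.8/(21.8+36.9) = 0.371.

Posterior: Beta(21.8, 36.9); mean ≈ 0.371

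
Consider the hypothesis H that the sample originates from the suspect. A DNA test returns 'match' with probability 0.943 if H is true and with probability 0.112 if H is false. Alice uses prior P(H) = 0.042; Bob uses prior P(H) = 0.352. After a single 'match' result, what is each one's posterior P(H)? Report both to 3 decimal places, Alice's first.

P('+'|H) = 0.943, P('+'|¬H) = 0.112.
Alice: numerator 0.943·0.042 = 0.039606; evidence = 0.039606+0.112·0.958 = 0.14690; posterior = 0.270.
Bob: numerator 0.943·0.352 = 0.33194; evidence = 0.33194+0.112·0.648 = 0.40451; posterior = 0.821.

Alice: 0.270; Bob: 0.821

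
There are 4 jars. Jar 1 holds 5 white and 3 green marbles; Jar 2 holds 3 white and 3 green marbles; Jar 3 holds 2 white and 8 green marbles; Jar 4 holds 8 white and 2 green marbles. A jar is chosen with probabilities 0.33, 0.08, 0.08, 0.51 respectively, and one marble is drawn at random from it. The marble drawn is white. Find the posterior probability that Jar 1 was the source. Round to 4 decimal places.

P(white|Jar 1) = 0.625; P(white|Jar 2) = 0.5; P(white|Jar 3) = 0.2; P(white|Jar 4) = 0.8.
Prior × likelihood for each source: 0.33·0.625=0.2063, 0.08·0.5=0.04000, 0.08·0.2=0.01600, 0.51·0.8=0.4080. Summing gives P(white) = 0.67025.
P(Jar 1 | white) = 0.2063 / 0.67025 = 0.3077.

Posterior probability ≈ 0.3077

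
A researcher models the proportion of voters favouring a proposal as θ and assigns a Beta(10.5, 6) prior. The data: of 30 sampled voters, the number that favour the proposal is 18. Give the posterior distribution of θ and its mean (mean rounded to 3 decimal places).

Posterior: Beta(28.5, 18); mean ≈ 0.613

Observing 18 successes and 12 failures updates Beta(10.5, 6) by adding the success and failure counts to the two shape parameters: α = 10.5+18 = 28.5, β = 6+12 = 18.
Posterior mean = α/(α+β) = 28.5/46.5 = 0.613.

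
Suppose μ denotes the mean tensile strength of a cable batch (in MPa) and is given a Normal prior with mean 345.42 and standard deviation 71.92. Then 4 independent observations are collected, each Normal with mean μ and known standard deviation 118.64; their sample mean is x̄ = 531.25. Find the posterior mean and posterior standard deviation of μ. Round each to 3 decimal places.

Posterior mean ≈ 456.013; posterior SD ≈ 45.762

With known σ, the Normal prior is conjugate. Weight on the data is w = (n/σ²)/(n/σ² + 1/τ₀²) = 0.00028418/(0.00028418+0.00019333) = 0.59513.
Posterior mean = w·x̄ + (1−w)·μ₀ = 0.59513·531.25 + 0.40487·345.42 = 456.013. Posterior variance = 1/(0.00028418+0.00019333) = 2094.18, so SD = 45.762.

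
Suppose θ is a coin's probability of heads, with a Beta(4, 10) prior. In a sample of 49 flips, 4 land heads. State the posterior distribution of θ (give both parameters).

Posterior: Beta(8, 55)

Observing 4 successes and 45 failures updates Beta(4, 10) by adding the success and failure counts to the two shape parameters: α = 4+4 = 8, β = 10+45 = 55.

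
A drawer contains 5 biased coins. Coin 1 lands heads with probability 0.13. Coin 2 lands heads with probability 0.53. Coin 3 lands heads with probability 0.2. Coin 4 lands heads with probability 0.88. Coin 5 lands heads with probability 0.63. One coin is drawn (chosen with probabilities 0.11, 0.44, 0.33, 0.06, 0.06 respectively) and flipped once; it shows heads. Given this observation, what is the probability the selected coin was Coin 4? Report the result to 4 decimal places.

Posterior probability ≈ 0.1307

P(heads|C1) = 0.13; P(heads|C2) = 0.53; P(heads|C3) = 0.2; P(heads|C4) = 0.88; P(heads|C5) = 0.63.
Prior × likelihood for each source: 0.11·0.13=0.01430, 0.44·0.53=0.2332, 0.33·0.2=0.06600, 0.06·0.88=0.05280, 0.06·0.63=0.03780. Summing gives P(heads) = 0.40410.
P(Coin 4 | heads) = 0.05280 / 0.40410 = 0.1307.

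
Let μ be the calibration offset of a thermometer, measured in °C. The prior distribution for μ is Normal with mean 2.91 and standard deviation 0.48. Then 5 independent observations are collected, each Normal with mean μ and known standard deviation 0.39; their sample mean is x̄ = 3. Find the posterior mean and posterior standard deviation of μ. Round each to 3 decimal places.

Posterior mean ≈ 2.990; posterior SD ≈ 0.164

With known σ, the Normal prior is conjugate. Weight on the data is w = (n/σ²)/(n/σ² + 1/τ₀²) = 32.8731/(32.8731+4.34028) = 0.88337.
Posterior mean = w·x̄ + (1−w)·μ₀ = 0.88337·3 + 0.11663·2.91 = 2.990. Posterior variance = 1/(32.8731+4.34028) = 0.0268720, so SD = 0.164.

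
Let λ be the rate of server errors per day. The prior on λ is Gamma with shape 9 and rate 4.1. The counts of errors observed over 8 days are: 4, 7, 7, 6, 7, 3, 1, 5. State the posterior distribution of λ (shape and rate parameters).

Total count ∑xᵢ = 40 over n = 8 days.
Gamma is conjugate to the Poisson likelihood: posterior is Gamma(shape = 9+40 = 49, rate = 4.1+8 = 12.1).

Posterior: Gamma(shape=49, rate=12.1)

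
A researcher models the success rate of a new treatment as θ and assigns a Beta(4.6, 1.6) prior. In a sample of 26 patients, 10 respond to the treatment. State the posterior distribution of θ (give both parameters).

Observing 10 successes and 16 failures updates Beta(4.6, 1.6) by adding the success and failure counts to the two shape parameters: α = 4.6+10 = 14.6, β = 1.6+16 = 17.6.

Posterior: Beta(14.6, 17.6)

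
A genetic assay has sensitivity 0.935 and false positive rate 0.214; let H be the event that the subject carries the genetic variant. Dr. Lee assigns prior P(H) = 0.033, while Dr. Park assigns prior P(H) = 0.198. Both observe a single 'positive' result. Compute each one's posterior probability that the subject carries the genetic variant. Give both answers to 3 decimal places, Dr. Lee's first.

Dr. Lee: 0.130; Dr. Park: 0.519

The likelihood ratio for a 'positive' result is 0.935/0.214 = 4.3692.
Dr. Lee: prior odds 0.033/0.967 = 0.034126; posterior odds 0.14910; posterior probability 0.130.
Dr. Park: prior odds 0.198/0.802 = 0.24688; posterior odds 1.0787; posterior probability 0.519.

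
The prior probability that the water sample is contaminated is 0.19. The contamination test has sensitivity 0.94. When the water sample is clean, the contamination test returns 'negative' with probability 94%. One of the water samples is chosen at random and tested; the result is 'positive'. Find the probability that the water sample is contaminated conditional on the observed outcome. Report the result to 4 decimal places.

Let H be the event that the water sample is contaminated. P(H) = 0.19, so P(¬H) = 0.81. With E the 'positive' result, P(E|H) = 0.94 and P(E|¬H) = 0.06.
P(E) = 0.94·0.19 + 0.06·0.81 = 0.17860 + 0.048600 = 0.22720.
By Bayes' theorem, P(H|E) = 0.17860 / 0.22720 = 0.7861.

P(H | E) ≈ 0.7861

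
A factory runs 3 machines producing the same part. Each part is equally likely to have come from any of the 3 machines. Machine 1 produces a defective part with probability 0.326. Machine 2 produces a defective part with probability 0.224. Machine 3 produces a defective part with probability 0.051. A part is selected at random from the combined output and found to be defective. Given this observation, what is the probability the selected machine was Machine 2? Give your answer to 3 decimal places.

Posterior probability ≈ 0.373

P(defective|M1) = 0.326; P(defective|M2) = 0.224; P(defective|M3) = 0.051.
Prior × likelihood for each source: 0.333333·0.326=0.1087, 0.333333·0.224=0.07467, 0.333333·0.051=0.01700. Summing gives P(defective) = 0.20033.
P(Machine 2 | defective) = 0.07467 / 0.20033 = 0.373.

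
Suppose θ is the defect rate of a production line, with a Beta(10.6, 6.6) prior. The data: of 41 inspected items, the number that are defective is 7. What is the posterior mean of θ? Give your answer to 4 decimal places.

Observing 7 successes and 34 failures updates Beta(10.6, 6.6) by adding the success and failure counts to the two shape parameters: α = 10.6+7 = 17.6, β = 6.6+34 = 40.6.
Posterior mean = α/(α+β) = 17.6/58.2 = 0.3024.

Posterior mean ≈ 0.3024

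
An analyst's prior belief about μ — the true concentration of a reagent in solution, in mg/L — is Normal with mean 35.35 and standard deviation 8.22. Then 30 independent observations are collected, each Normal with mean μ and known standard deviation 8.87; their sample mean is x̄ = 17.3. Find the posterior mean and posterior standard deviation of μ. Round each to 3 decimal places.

Posterior mean ≈ 17.974; posterior SD ≈ 1.589

With known σ, the Normal prior is conjugate. Weight on the data is w = (n/σ²)/(n/σ² + 1/τ₀²) = 0.381306/(0.381306+0.0147998) = 0.96264.
Posterior mean = w·x̄ + (1−w)·μ₀ = 0.96264·17.3 + 0.037363·35.35 = 17.974. Posterior variance = 1/(0.381306+0.0147998) = 2.52458, so SD = 1.589.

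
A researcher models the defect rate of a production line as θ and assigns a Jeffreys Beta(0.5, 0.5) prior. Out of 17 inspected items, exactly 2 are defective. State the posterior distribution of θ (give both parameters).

The binomial likelihood is conjugate to the Beta prior: with 2 successes and 15 failures, the posterior is Beta(0.5+2, 0.5+15) = Beta(2.5, 15.5).

Posterior: Beta(2.5, 15.5)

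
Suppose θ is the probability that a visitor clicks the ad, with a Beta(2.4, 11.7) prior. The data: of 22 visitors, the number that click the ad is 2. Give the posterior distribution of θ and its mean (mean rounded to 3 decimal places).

Posterior: Beta(4.4, 31.7); mean ≈ 0.122

Observing 2 successes and 20 failures updates Beta(2.4, 11.7) by adding the success and failure counts to the two shape parameters: α = 2.4+2 = 4.4, β = 11.7+20 = 31.7.
E[θ | data] = 4.4/(4.4+31.7) = 0.122.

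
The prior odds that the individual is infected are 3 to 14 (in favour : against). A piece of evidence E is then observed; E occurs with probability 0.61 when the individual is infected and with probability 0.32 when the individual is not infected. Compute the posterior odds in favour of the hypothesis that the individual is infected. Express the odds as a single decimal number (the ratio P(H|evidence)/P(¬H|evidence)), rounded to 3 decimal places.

Posterior odds ≈ 0.408

Prior odds = 3/14 = 0.21429.
Likelihood ratio for E = 0.61/0.32 = 1.9062.
Posterior odds = prior odds × LR = 0.40848.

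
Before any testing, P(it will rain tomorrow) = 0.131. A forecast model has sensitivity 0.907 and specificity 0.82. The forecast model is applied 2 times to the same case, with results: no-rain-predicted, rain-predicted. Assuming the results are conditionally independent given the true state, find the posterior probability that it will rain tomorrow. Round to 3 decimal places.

Posterior P(H) ≈ 0.079

With H the event that it will rain tomorrow, the joint likelihood of the observed sequence is P(data|H) = 0.093·0.907 = 0.084351 and P(data|¬H) = 0.82·0.18 = 0.14760.
Bayes: P(H|data) = 0.131·0.084351 / (0.131·0.084351 + 0.869·0.14760) = 0.011050/0.13931 = 0.0793.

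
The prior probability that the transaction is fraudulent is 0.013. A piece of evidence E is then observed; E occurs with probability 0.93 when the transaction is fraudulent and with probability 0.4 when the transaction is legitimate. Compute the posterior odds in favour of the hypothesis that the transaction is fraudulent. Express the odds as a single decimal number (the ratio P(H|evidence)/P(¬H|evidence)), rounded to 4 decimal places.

Prior odds = 0.013/(1−0.013) = 0.013171. In log-odds, ln(0.013171) = -4.3297.
Add log likelihood ratio: ln(2.3250) = 0.84372.
Posterior log-odds = -3.4860, so posterior odds = exp(-3.4860) = 0.030623.

Posterior odds ≈ 0.0306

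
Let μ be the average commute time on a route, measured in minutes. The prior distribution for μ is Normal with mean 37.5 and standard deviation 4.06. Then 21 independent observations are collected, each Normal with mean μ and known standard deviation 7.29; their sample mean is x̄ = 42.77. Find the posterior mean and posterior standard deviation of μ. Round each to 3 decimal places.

Posterior mean ≈ 42.069; posterior SD ≈ 1.481

Prior precision 1/τ₀² = 1/4.06² = 0.0606664; data precision n/σ² = 21/7.29² = 0.395152.
Posterior precision = 0.0606664 + 0.395152 = 0.455818, giving posterior SD = 1/√0.455818 = 1.481.
Posterior mean = (0.0606664·37.5 + 0.395152·42.77) / 0.455818 = 42.069.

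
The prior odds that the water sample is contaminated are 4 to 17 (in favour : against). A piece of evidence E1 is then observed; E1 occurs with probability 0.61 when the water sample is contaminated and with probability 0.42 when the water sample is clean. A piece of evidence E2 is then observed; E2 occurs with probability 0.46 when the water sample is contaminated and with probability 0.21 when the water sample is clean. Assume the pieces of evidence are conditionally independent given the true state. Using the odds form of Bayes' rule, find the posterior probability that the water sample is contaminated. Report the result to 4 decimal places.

Prior odds = 4/17 = 0.23529. In log-odds, ln(0.23529) = -1.4469.
Add log likelihood ratios: ln(1.4524) + ln(2.1905) = 1.1573.
Posterior log-odds = -0.28960, so posterior odds = exp(-0.28960) = 0.74857. Converting, P(H|E) = 0.74857/1.7486 = 0.4281.

Posterior probability ≈ 0.4281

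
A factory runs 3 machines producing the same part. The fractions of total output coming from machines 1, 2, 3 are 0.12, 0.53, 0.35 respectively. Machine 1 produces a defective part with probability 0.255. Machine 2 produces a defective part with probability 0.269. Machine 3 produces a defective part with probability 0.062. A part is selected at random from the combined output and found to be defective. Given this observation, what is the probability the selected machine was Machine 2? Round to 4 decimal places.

Posterior probability ≈ 0.7316

Tabulate prior·likelihood by source: [1] prior 0.12, lik 0.255, product 0.03060; [2] prior 0.53, lik 0.269, product 0.1426; [3] prior 0.35, lik 0.062, product 0.02170.
Normalizing constant = 0.19487; the posterior for Machine 2 is its product over the sum, 0.1426/0.19487 = 0.7316.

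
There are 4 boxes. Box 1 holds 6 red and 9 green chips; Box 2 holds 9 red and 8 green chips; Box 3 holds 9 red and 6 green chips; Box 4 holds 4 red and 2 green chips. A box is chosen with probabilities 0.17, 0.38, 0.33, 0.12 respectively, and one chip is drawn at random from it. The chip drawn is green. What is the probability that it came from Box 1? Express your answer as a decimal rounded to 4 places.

Posterior probability ≈ 0.2253

P(green|Box 1) = 0.6; P(green|Box 2) = 0.4706; P(green|Box 3) = 0.4; P(green|Box 4) = 0.3333.
Prior × likelihood for each source: 0.17·0.6=0.1020, 0.38·0.4706=0.1788, 0.33·0.4=0.1320, 0.12·0.3333=0.04000. Summing gives P(green) = 0.45282.
P(Box 1 | green) = 0.1020 / 0.45282 = 0.2253.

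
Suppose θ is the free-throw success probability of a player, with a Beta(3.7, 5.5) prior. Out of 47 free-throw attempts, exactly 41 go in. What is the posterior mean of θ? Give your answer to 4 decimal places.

Posterior mean ≈ 0.7954

Observing 41 successes and 6 failures updates Beta(3.7, 5.5) by adding the success and failure counts to the two shape parameters: α = 3.7+41 = 44.7, β = 5.5+6 = 11.5.
E[θ | data] = 44.7/(44.7+11.5) = 0.7954.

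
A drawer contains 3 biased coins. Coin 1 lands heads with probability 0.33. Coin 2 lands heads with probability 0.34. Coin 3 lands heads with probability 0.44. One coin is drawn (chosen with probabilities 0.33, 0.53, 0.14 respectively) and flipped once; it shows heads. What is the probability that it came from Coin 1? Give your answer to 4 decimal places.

Posterior probability ≈ 0.3105

Tabulate prior·likelihood by source: [1] prior 0.33, lik 0.33, product 0.1089; [2] prior 0.53, lik 0.34, product 0.1802; [3] prior 0.14, lik 0.44, product 0.06160.
Normalizing constant = 0.35070; the posterior for Coin 1 is its product over the sum, 0.1089/0.35070 = 0.3105.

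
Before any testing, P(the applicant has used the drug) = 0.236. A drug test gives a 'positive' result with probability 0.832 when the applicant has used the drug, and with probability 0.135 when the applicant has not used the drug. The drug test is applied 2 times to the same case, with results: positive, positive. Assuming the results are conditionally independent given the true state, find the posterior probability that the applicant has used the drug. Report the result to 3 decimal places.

Posterior P(H) ≈ 0.921

With H the event that the applicant has used the drug, the joint likelihood of the observed sequence is P(data|H) = 0.832·0.832 = 0.69222 and P(data|¬H) = 0.135·0.135 = 0.018225.
Bayes: P(H|data) = 0.236·0.69222 / (0.236·0.69222 + 0.764·0.018225) = 0.16336/0.17729 = 0.9215.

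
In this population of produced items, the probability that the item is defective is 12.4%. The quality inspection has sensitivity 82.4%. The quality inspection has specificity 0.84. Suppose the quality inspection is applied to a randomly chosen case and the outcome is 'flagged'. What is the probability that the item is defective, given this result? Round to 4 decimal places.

Let H be the event that the item is defective. P(H) = 0.124, so P(¬H) = 0.876. With E the 'flagged' result, P(E|H) = 0.824 and P(E|¬H) = 0.16.
P(E) = 0.824·0.124 + 0.16·0.876 = 0.10218 + 0.14016 = 0.24234.
By Bayes' theorem, P(H|E) = 0.10218 / 0.24234 = 0.4216.

P(H | E) ≈ 0.4216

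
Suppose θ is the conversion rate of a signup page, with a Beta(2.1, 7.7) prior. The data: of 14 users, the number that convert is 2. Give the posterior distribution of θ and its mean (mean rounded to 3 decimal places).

Posterior: Beta(4.1, 19.7); mean ≈ 0.172

The binomial likelihood is conjugate to the Beta prior: with 2 successes and 12 failures, the posterior is Beta(2.1+2, 7.7+12) = Beta(4.1, 19.7).
E[θ | data] = 4.1/(4.1+19.7) = 0.172.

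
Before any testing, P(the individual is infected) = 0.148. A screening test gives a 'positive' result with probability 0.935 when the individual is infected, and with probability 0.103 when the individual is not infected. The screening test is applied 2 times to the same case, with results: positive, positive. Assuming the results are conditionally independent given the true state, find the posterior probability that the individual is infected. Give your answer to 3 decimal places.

Let H be the event that the individual is infected; start with P(H) = 0.148. P('positive'|H) = 0.935, P('positive'|¬H) = 0.103.
Update on result 1 ('positive'): P(H) ← 0.935·0.1480 / (0.935·0.1480 + 0.103·0.8520) = 0.13838/0.22614 = 0.6119.
Update on result 2 ('positive'): P(H) ← 0.935·0.6119 / (0.935·0.6119 + 0.103·0.3881) = 0.57216/0.61213 = 0.9347.

Posterior P(H) ≈ 0.935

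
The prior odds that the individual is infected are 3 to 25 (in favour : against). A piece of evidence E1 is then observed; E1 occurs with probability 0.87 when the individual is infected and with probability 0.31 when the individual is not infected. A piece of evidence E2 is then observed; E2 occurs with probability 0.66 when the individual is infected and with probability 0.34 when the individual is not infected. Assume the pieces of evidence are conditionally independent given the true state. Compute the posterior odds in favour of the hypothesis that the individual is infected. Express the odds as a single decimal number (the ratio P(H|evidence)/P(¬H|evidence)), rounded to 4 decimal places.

Posterior odds ≈ 0.6537

Prior odds = 3/25 = 0.12000. In log-odds, ln(0.12000) = -2.1203.
Add log likelihood ratios: ln(2.8065) + ln(1.9412) = 1.6952.
Posterior log-odds = -0.42505, so posterior odds = exp(-0.42505) = 0.65374.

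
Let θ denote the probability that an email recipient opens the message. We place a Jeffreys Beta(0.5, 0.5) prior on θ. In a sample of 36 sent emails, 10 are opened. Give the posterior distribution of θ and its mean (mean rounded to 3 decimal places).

Observing 10 successes and 26 failures updates Beta(0.5, 0.5) by adding the success and failure counts to the two shape parameters: α = 0.5+10 = 10.5, β = 0.5+26 = 26.5.
Posterior mean = α/(α+β) = 10.5/37 = 0.284.

Posterior: Beta(10.5, 26.5); mean ≈ 0.284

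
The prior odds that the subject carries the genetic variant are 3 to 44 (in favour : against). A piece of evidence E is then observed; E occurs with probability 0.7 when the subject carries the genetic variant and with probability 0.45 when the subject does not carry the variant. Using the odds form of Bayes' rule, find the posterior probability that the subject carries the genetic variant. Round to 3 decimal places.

Prior odds = 3/44 = 0.068182.
Likelihood ratio for E = 0.7/0.45 = 1.5556.
Posterior odds = prior odds × LR = 0.10606.
Posterior probability = odds/(1+odds) = 0.10606/1.1061 = 0.096.

Posterior probability ≈ 0.096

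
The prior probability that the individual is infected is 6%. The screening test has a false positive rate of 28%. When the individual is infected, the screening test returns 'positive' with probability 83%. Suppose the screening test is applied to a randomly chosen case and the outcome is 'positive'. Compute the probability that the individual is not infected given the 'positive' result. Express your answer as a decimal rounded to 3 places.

P(¬H | E) ≈ 0.841

Write H for 'the individual is infected'. Prior odds H:¬H = 0.06/0.94 = 0.063830. For the 'positive' outcome, the likelihood ratio is 0.83/0.28 = 2.9643.
Posterior odds = 0.063830 × 2.9643 = 0.18921, so P(H|E) = 0.18921/(1+0.18921) = 0.159. Then P(¬H|E) = 1 − 0.159 = 0.841.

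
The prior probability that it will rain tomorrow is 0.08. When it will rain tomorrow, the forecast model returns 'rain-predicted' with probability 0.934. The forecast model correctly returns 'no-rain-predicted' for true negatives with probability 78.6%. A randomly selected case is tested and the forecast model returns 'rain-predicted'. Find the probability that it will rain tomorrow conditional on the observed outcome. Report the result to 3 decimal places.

Let H be the event that it will rain tomorrow. P(H) = 0.08, so P(¬H) = 0.92. With E the 'rain-predicted' result, P(E|H) = 0.934 and P(E|¬H) = 0.214.
P(E) = 0.934·0.08 + 0.214·0.92 = 0.074720 + 0.19688 = 0.27160.
By Bayes' theorem, P(H|E) = 0.074720 / 0.27160 = 0.275.

P(H | E) ≈ 0.275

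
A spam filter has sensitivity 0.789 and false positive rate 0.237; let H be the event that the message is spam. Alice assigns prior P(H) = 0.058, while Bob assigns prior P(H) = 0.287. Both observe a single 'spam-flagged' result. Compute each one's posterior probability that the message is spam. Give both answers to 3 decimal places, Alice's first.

P('+'|H) = 0.789, P('+'|¬H) = 0.237.
Alice: numerator 0.789·0.058 = 0.045762; evidence = 0.045762+0.237·0.942 = 0.26902; posterior = 0.170.
Bob: numerator 0.789·0.287 = 0.22644; evidence = 0.22644+0.237·0.713 = 0.39542; posterior = 0.573.

Alice: 0.170; Bob: 0.573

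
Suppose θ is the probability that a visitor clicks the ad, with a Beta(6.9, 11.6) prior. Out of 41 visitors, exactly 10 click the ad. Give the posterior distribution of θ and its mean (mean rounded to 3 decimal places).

Posterior: Beta(16.9, 42.6); mean ≈ 0.284

The binomial likelihood is conjugate to the Beta prior: with 10 successes and 31 failures, the posterior is Beta(6.9+10, 11.6+31) = Beta(16.9, 42.6).
Posterior mean = α/(α+β) = 16.9/59.5 = 0.284.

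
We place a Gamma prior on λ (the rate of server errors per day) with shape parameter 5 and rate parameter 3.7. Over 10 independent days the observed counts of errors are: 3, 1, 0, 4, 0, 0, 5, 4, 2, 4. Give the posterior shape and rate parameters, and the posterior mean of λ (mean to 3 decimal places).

The Poisson likelihood adds the total count to the shape and the number of exposure periods to the rate. Here ∑xᵢ = 23 and n = 10, so shape 5→28 and rate 3.7→13.7.
E[λ | data] = 28/13.7 = 2.044.

Posterior: Gamma(shape=28, rate=13.7); mean ≈ 2.044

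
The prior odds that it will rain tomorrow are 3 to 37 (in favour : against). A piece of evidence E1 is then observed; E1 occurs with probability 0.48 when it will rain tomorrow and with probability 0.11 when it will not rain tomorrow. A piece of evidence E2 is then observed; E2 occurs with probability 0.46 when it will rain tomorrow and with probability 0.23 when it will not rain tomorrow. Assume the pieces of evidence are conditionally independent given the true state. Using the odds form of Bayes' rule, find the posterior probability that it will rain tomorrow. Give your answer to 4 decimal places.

Posterior probability ≈ 0.4144

Prior odds = 3/37 = 0.081081.
Likelihood ratio for E1 = 0.48/0.11 = 4.3636.
Likelihood ratio for E2 = 0.46/0.23 = 2.0000.
Posterior odds = prior odds × LR₁ × LR₂ = 0.70762.
Posterior probability = odds/(1+odds) = 0.70762/1.7076 = 0.4144.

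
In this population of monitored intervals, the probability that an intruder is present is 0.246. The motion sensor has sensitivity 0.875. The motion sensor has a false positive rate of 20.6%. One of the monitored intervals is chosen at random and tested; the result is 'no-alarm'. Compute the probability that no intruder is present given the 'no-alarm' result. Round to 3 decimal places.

P(¬H | E) ≈ 0.951

Let H be the event that an intruder is present. P(H) = 0.246, so P(¬H) = 0.754. With E the 'no-alarm' result, P(E|H) = 0.125 and P(E|¬H) = 0.794.
P(E) = 0.125·0.246 + 0.794·0.754 = 0.030750 + 0.59868 = 0.62943.
By Bayes' theorem, P(H|E) = 0.030750 / 0.62943 = 0.049. Hence P(¬H|E) = 1 − 0.049 = 0.951.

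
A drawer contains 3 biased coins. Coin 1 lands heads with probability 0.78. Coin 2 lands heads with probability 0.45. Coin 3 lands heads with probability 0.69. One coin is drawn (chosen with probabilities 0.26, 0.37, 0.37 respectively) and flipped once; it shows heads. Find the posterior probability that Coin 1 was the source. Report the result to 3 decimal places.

Posterior probability ≈ 0.325

Tabulate prior·likelihood by source: [1] prior 0.26, lik 0.78, product 0.2028; [2] prior 0.37, lik 0.45, product 0.1665; [3] prior 0.37, lik 0.69, product 0.2553.
Normalizing constant = 0.62460; the posterior for Coin 1 is its product over the sum, 0.2028/0.62460 = 0.325.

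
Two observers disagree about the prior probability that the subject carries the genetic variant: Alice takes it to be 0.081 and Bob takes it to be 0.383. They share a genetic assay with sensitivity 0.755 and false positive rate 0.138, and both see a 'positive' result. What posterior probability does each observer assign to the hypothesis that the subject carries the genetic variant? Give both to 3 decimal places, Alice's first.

The likelihood ratio for a 'positive' result is 0.755/0.138 = 5.4710.
Alice: prior odds 0.081/0.919 = 0.088139; posterior odds 0.48221; posterior probability 0.325.
Bob: prior odds 0.383/0.617 = 0.62075; posterior odds 3.3961; posterior probability 0.773.

Alice: 0.325; Bob: 0.773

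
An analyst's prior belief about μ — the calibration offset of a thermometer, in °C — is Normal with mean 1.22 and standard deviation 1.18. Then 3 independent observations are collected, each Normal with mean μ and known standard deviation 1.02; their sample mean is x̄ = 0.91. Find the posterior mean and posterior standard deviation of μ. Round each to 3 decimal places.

Posterior mean ≈ 0.972; posterior SD ≈ 0.527

With known σ, the Normal prior is conjugate. Weight on the data is w = (n/σ²)/(n/σ² + 1/τ₀²) = 2.88351/(2.88351+0.718184) = 0.80060.
Posterior mean = w·x̄ + (1−w)·μ₀ = 0.80060·0.91 + 0.19940·1.22 = 0.972. Posterior variance = 1/(2.88351+0.718184) = 0.277647, so SD = 0.527.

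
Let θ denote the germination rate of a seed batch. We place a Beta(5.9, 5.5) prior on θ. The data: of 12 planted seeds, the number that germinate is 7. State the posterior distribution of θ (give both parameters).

The binomial likelihood is conjugate to the Beta prior: with 7 successes and 5 failures, the posterior is Beta(5.9+7, 5.5+5) = Beta(12.9, 10.5).

Posterior: Beta(12.9, 10.5)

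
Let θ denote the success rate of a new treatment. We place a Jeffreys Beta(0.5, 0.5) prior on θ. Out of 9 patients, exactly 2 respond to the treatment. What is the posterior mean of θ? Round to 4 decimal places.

The binomial likelihood is conjugate to the Beta prior: with 2 successes and 7 failures, the posterior is Beta(0.5+2, 0.5+7) = Beta(2.5, 7.5).
E[θ | data] = 2.5/(2.5+7.5) = 0.2500.

Posterior mean ≈ 0.2500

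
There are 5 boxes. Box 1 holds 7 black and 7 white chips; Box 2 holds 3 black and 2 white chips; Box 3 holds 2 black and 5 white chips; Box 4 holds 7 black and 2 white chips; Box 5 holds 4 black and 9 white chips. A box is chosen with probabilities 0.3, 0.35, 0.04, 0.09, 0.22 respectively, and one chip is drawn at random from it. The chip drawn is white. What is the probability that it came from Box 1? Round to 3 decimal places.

P(white|Box 1) = 0.5; P(white|Box 2) = 0.4; P(white|Box 3) = 0.7143; P(white|Box 4) = 0.2222; P(white|Box 5) = 0.6923.
Prior × likelihood for each source: 0.3·0.5=0.1500, 0.35·0.4=0.1400, 0.04·0.7143=0.02857, 0.09·0.2222=0.02000, 0.22·0.6923=0.1523. Summing gives P(white) = 0.49088.
P(Box 1 | white) = 0.1500 / 0.49088 = 0.306.

Posterior probability ≈ 0.306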